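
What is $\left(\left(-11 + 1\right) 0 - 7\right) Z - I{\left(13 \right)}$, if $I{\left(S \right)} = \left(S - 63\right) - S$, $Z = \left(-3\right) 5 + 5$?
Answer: $133$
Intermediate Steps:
$Z = -10$ ($Z = -15 + 5 = -10$)
$I{\left(S \right)} = -63$ ($I{\left(S \right)} = \left(S - 63\right) - S = \left(-63 + S\right) - S = -63$)
$\left(\left(-11 + 1\right) 0 - 7\right) Z - I{\left(13 \right)} = \left(\left(-11 + 1\right) 0 - 7\right) \left(-10\right) - -63 = \left(\left(-10\right) 0 - 7\right) \left(-10\right) + 63 = \left(0 - 7\right) \left(-10\right) + 63 = \left(-7\right) \left(-10\right) + 63 = 70 + 63 = 133$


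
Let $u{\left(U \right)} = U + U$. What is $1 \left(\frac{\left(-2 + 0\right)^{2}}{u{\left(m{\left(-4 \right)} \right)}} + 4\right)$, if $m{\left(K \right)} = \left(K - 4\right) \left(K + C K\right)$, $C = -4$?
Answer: $\frac{191}{48} \approx 3.9792$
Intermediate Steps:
$m{\left(K \right)} = - 3 K \left(-4 + K\right)$ ($m{\left(K \right)} = \left(K - 4\right) \left(K - 4 K\right) = \left(-4 + K\right) \left(- 3 K\right) = - 3 K \left(-4 + K\right)$)
$u{\left(U \right)} = 2 U$
$1 \left(\frac{\left(-2 + 0\right)^{2}}{u{\left(m{\left(-4 \right)} \right)}} + 4\right) = 1 \left(\frac{\left(-2 + 0\right)^{2}}{2 \cdot 3 \left(-4\right) \left(4 - -4\right)} + 4\right) = 1 \left(\frac{\left(-2\right)^{2}}{2 \cdot 3 \left(-4\right) \left(4 + 4\right)} + 4\right) = 1 \left(\frac{4}{2 \cdot 3 \left(-4\right) 8} + 4\right) = 1 \left(\frac{4}{2 \left(-96\right)} + 4\right) = 1 \left(\frac{4}{-192} + 4\right) = 1 \left(4 \left(- \frac{1}{192}\right) + 4\right) = 1 \left(- \frac{1}{48} + 4\right) = 1 \cdot \frac{191}{48} = \frac{191}{48}$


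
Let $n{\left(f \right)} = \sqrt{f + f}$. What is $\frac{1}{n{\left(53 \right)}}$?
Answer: $\frac{\sqrt{106}}{106} \approx 0.097129$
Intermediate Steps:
$n{\left(f \right)} = \sqrt{2} \sqrt{f}$ ($n{\left(f \right)} = \sqrt{2 f} = \sqrt{2} \sqrt{f}$)
$\frac{1}{n{\left(53 \right)}} = \frac{1}{\sqrt{2} \sqrt{53}} = \frac{1}{\sqrt{106}} = \frac{\sqrt{106}}{106}$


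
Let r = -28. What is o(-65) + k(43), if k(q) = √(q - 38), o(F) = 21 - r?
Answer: 49 + √5 ≈ 51.236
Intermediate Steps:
o(F) = 49 (o(F) = 21 - 1*(-28) = 21 + 28 = 49)
k(q) = √(-38 + q)
o(-65) + k(43) = 49 + √(-38 + 43) = 49 + √5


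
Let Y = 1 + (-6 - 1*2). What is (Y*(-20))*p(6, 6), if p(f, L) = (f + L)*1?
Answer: 1680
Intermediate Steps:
p(f, L) = L + f (p(f, L) = (L + f)*1 = L + f)
Y = -7 (Y = 1 + (-6 - 2) = 1 - 8 = -7)
(Y*(-20))*p(6, 6) = (-7*(-20))*(6 + 6) = 140*12 = 1680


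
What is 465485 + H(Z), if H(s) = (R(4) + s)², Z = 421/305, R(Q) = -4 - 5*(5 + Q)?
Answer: 43512688701/93025 ≈ 4.6775e+5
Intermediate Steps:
R(Q) = -29 - 5*Q (R(Q) = -4 + (-25 - 5*Q) = -29 - 5*Q)
Z = 421/305 (Z = 421*(1/305) = 421/305 ≈ 1.3803)
H(s) = (-49 + s)² (H(s) = ((-29 - 5*4) + s)² = ((-29 - 20) + s)² = (-49 + s)²)
465485 + H(Z) = 465485 + (-49 + 421/305)² = 465485 + (-14524/305)² = 465485 + 210946576/93025 = 43512688701/93025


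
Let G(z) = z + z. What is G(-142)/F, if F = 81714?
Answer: -142/40857 ≈ -0.0034755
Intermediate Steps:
G(z) = 2*z
G(-142)/F = (2*(-142))/81714 = -284*1/81714 = -142/40857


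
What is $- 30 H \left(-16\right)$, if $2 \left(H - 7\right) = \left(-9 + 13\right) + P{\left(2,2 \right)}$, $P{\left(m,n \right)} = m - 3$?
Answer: $4080$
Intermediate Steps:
$P{\left(m,n \right)} = -3 + m$
$H = \frac{17}{2}$ ($H = 7 + \frac{\left(-9 + 13\right) + \left(-3 + 2\right)}{2} = 7 + \frac{4 - 1}{2} = 7 + \frac{1}{2} \cdot 3 = 7 + \frac{3}{2} = \frac{17}{2} \approx 8.5$)
$- 30 H \left(-16\right) = \left(-30\right) \frac{17}{2} \left(-16\right) = \left(-255\right) \left(-16\right) = 4080$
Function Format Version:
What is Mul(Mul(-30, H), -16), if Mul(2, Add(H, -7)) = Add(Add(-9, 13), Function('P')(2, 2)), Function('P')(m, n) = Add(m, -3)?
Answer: 4080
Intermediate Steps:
Function('P')(m, n) = Add(-3, m)
H = Rational(17, 2) (H = Add(7, Mul(Rational(1, 2), Add(Add(-9, 13), Add(-3, 2)))) = Add(7, Mul(Rational(1, 2), Add(4, -1))) = Add(7, Mul(Rational(1, 2), 3)) = Add(7, Rational(3, 2)) = Rational(17, 2) ≈ 8.5000)
Mul(Mul(-30, H), -16) = Mul(Mul(-30, Rational(17, 2)), -16) = Mul(-255, -16) = 4080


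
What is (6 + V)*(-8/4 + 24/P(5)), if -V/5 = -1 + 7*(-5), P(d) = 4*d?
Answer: -744/5 ≈ -148.80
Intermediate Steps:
V = 180 (V = -5*(-1 + 7*(-5)) = -5*(-1 - 35) = -5*(-36) = 180)
(6 + V)*(-8/4 + 24/P(5)) = (6 + 180)*(-8/4 + 24/((4*5))) = 186*(-8*1/4 + 24/20) = 186*(-2 + 24*(1/20)) = 186*(-2 + 6/5) = 186*(-4/5) = -744/5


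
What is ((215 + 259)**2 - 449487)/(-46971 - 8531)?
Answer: 224811/55502 ≈ 4.0505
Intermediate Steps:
((215 + 259)**2 - 449487)/(-46971 - 8531) = (474**2 - 449487)/(-55502) = (224676 - 449487)*(-1/55502) = -224811*(-1/55502) = 224811/55502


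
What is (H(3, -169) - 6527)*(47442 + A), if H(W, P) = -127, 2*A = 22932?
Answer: -391973832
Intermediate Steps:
A = 11466 (A = (½)*22932 = 11466)
(H(3, -169) - 6527)*(47442 + A) = (-127 - 6527)*(47442 + 11466) = -6654*58908 = -391973832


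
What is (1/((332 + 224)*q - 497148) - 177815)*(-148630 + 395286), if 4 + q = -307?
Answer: -1836776783361976/41879 ≈ -4.3859e+10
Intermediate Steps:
q = -311 (q = -4 - 307 = -311)
(1/((332 + 224)*q - 497148) - 177815)*(-148630 + 395286) = (1/((332 + 224)*(-311) - 497148) - 177815)*(-148630 + 395286) = (1/(556*(-311) - 497148) - 177815)*246656 = (1/(-172916 - 497148) - 177815)*246656 = (1/(-670064) - 177815)*246656 = (-1/670064 - 177815)*246656 = -119147430161/670064*246656 = -1836776783361976/41879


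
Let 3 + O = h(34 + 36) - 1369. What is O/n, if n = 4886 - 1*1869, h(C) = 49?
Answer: -189/431 ≈ -0.43852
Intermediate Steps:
n = 3017 (n = 4886 - 1869 = 3017)
O = -1323 (O = -3 + (49 - 1369) = -3 - 1320 = -1323)
O/n = -1323/3017 = -1323*1/3017 = -189/431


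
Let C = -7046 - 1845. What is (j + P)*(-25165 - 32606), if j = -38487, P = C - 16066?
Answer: 3665223324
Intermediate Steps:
C = -8891
P = -24957 (P = -8891 - 16066 = -24957)
(j + P)*(-25165 - 32606) = (-38487 - 24957)*(-25165 - 32606) = -63444*(-57771) = 3665223324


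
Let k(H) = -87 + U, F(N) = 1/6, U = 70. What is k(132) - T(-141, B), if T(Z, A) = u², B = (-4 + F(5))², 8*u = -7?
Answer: -1137/64 ≈ -17.766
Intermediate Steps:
u = -7/8 (u = (⅛)*(-7) = -7/8 ≈ -0.87500)
F(N) = ⅙
B = 529/36 (B = (-4 + ⅙)² = (-23/6)² = 529/36 ≈ 14.694)
k(H) = -17 (k(H) = -87 + 70 = -17)
T(Z, A) = 49/64 (T(Z, A) = (-7/8)² = 49/64)
k(132) - T(-141, B) = -17 - 1*49/64 = -17 - 49/64 = -1137/64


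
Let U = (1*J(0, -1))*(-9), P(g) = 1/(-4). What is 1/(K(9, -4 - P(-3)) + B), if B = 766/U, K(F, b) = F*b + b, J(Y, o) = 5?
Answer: -90/4907 ≈ -0.018341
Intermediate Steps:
P(g) = -1/4
U = -45 (U = (1*5)*(-9) = 5*(-9) = -45)
K(F, b) = b + F*b
B = -766/45 (B = 766/(-45) = 766*(-1/45) = -766/45 ≈ -17.022)
1/(K(9, -4 - P(-3)) + B) = 1/((-4 - 1*(-1/4))*(1 + 9) - 766/45) = 1/((-4 + 1/4)*10 - 766/45) = 1/(-15/4*10 - 766/45) = 1/(-75/2 - 766/45) = 1/(-4907/90) = -90/4907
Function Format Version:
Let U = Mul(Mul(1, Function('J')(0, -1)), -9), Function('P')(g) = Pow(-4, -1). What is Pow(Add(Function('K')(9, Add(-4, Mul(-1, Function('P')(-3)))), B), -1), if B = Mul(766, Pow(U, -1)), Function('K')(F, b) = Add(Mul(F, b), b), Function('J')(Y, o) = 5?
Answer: Rational(-90, 4907) ≈ -0.018341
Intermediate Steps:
Function('P')(g) = Rational(-1, 4)
U = -45 (U = Mul(Mul(1, 5), -9) = Mul(5, -9) = -45)
Function('K')(F, b) = Add(b, Mul(F, b))
B = Rational(-766, 45) (B = Mul(766, Pow(-45, -1)) = Mul(766, Rational(-1, 45)) = Rational(-766, 45) ≈ -17.022)
Pow(Add(Function('K')(9, Add(-4, Mul(-1, Function('P')(-3)))), B), -1) = Pow(Add(Mul(Add(-4, Mul(-1, Rational(-1, 4))), Add(1, 9)), Rational(-766, 45)), -1) = Pow(Add(Mul(Add(-4, Rational(1, 4)), 10), Rational(-766, 45)), -1) = Pow(Add(Mul(Rational(-15, 4), 10), Rational(-766, 45)), -1) = Pow(Add(Rational(-75, 2), Rational(-766, 45)), -1) = Pow(Rational(-4907, 90), -1) = Rational(-90, 4907)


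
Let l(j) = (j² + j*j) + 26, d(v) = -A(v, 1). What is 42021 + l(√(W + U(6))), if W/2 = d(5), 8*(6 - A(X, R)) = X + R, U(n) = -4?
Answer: 42018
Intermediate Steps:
A(X, R) = 6 - R/8 - X/8 (A(X, R) = 6 - (X + R)/8 = 6 - (R + X)/8 = 6 + (-R/8 - X/8) = 6 - R/8 - X/8)
d(v) = -47/8 + v/8 (d(v) = -(6 - ⅛*1 - v/8) = -(6 - ⅛ - v/8) = -(47/8 - v/8) = -47/8 + v/8)
W = -21/2 (W = 2*(-47/8 + (⅛)*5) = 2*(-47/8 + 5/8) = 2*(-21/4) = -21/2 ≈ -10.500)
l(j) = 26 + 2*j² (l(j) = (j² + j²) + 26 = 2*j² + 26 = 26 + 2*j²)
42021 + l(√(W + U(6))) = 42021 + (26 + 2*(√(-21/2 - 4))²) = 42021 + (26 + 2*(√(-29/2))²) = 42021 + (26 + 2*(I*√58/2)²) = 42021 + (26 + 2*(-29/2)) = 42021 + (26 - 29) = 42021 - 3 = 42018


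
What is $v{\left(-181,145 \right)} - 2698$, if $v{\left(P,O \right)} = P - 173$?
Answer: $-3052$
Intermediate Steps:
$v{\left(P,O \right)} = -173 + P$
$v{\left(-181,145 \right)} - 2698 = \left(-173 - 181\right) - 2698 = -354 - 2698 = -3052$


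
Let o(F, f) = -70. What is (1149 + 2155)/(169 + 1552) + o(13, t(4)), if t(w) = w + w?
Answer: -117166/1721 ≈ -68.080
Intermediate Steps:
t(w) = 2*w
(1149 + 2155)/(169 + 1552) + o(13, t(4)) = (1149 + 2155)/(169 + 1552) - 70 = 3304/1721 - 70 = -117166/1721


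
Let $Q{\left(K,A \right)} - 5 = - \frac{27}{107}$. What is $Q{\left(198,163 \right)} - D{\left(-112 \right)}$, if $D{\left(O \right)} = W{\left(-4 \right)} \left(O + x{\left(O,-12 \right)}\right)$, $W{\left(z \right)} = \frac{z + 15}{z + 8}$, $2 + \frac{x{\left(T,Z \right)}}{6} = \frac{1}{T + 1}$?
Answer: $\frac{2738807}{7918} \approx 345.9$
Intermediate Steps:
$Q{\left(K,A \right)} = \frac{508}{107}$ ($Q{\left(K,A \right)} = 5 - \frac{27}{107} = \frac{508}{107}$)
$x{\left(T,Z \right)} = -12 + \frac{6}{1 + T}$ ($x{\left(T,Z \right)} = -12 + \frac{6}{T + 1} = -12 + \frac{6}{1 + T}$)
$W{\left(z \right)} = \frac{15 + z}{8 + z}$
$D{\left(O \right)} = \frac{11 O}{4} + \frac{33 \left(-1 - 2 O\right)}{2 \left(1 + O\right)}$ ($D{\left(O \right)} = \frac{15 - 4}{8 - 4} \left(O + \frac{6 \left(-1 - 2 O\right)}{1 + O}\right) = \frac{1}{4} \cdot 11 \left(O + \frac{6 \left(-1 - 2 O\right)}{1 + O}\right) = \frac{11 \left(O + \frac{6 \left(-1 - 2 O\right)}{1 + O}\right)}{4} = \frac{11 O}{4} + \frac{33 \left(-1 - 2 O\right)}{2 \left(1 + O\right)}$)
$Q{\left(198,163 \right)} - D{\left(-112 \right)} = \frac{508}{107} - \frac{11 \left(-6 + \left(-112\right)^{2} - -1232\right)}{4 \left(1 - 112\right)} = \frac{508}{107} - \frac{11 \left(-6 + 12544 + 1232\right)}{4 \left(-111\right)} = \frac{508}{107} - \frac{11}{4} \left(- \frac{1}{111}\right) 13770 = \frac{508}{107} - - \frac{25245}{74} = \frac{508}{107} + \frac{25245}{74} = \frac{2738807}{7918}$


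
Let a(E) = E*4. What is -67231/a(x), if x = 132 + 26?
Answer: -67231/632 ≈ -106.38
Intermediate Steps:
x = 158
a(E) = 4*E
-67231/a(x) = -67231/(4*158) = -67231/632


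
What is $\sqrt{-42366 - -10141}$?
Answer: $5 i \sqrt{1289} \approx 179.51 i$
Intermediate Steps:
$\sqrt{-42366 - -10141} = \sqrt{-42366 + 10141} = \sqrt{-32225} = 5 i \sqrt{1289}$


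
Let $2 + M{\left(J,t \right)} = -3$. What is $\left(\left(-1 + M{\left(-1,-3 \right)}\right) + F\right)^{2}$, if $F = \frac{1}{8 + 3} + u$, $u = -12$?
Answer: $\frac{38809}{121} \approx 320.74$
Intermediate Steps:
$M{\left(J,t \right)} = -5$ ($M{\left(J,t \right)} = -2 - 3 = -5$)
$F = - \frac{131}{11}$ ($F = \frac{1}{8 + 3} - 12 = \frac{1}{11} - 12 = - \frac{131}{11} \approx -11.909$)
$\left(\left(-1 + M{\left(-1,-3 \right)}\right) + F\right)^{2} = \left(\left(-1 - 5\right) - \frac{131}{11}\right)^{2} = \left(-6 - \frac{131}{11}\right)^{2} = \left(- \frac{197}{11}\right)^{2} = \frac{38809}{121}$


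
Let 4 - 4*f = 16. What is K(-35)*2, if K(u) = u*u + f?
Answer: 2444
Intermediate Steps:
f = -3 (f = 1 - ¼*16 = 1 - 4 = -3)
K(u) = -3 + u² (K(u) = u*u - 3 = u² - 3 = -3 + u²)
K(-35)*2 = (-3 + (-35)²)*2 = (-3 + 1225)*2 = 1222*2 = 2444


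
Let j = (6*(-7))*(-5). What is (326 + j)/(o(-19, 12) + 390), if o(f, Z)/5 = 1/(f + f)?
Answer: 20368/14815 ≈ 1.3748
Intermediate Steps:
o(f, Z) = 5/(2*f) (o(f, Z) = 5/(f + f) = 5/((2*f)) = 5*(1/(2*f)) = 5/(2*f))
j = 210 (j = -42*(-5) = 210)
(326 + j)/(o(-19, 12) + 390) = (326 + 210)/((5/2)/(-19) + 390) = 536/((5/2)*(-1/19) + 390) = 536/(-5/38 + 390) = 536/(14815/38) = 536*(38/14815) = 20368/14815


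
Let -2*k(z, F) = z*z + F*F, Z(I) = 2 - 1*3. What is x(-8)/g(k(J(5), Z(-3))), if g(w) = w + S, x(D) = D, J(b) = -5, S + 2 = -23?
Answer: 4/19 ≈ 0.21053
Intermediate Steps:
S = -25 (S = -2 - 23 = -25)
Z(I) = -1 (Z(I) = 2 - 3 = -1)
k(z, F) = -F**2/2 - z**2/2 (k(z, F) = -(z*z + F*F)/2 = -(z**2 + F**2)/2 = -(F**2 + z**2)/2 = -F**2/2 - z**2/2)
g(w) = -25 + w (g(w) = w - 25 = -25 + w)
x(-8)/g(k(J(5), Z(-3))) = -8/(-25 + (-1/2*(-1)**2 - 1/2*(-5)**2)) = -8/(-25 + (-1/2*1 - 1/2*25)) = -8/(-25 + (-1/2 - 25/2)) = -8/(-25 - 13) = -8/(-38) = -8*(-1/38) = 4/19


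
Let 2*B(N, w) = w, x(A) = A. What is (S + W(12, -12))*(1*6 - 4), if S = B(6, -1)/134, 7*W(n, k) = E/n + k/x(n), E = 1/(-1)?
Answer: -446/1407 ≈ -0.31699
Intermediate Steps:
B(N, w) = w/2
E = -1
W(n, k) = -1/(7*n) + k/(7*n) (W(n, k) = (-1/n + k/n)/7 = -1/(7*n) + k/(7*n))
S = -1/268 (S = ((½)*(-1))/134 = -½*1/134 = -1/268 ≈ -0.0037313)
(S + W(12, -12))*(1*6 - 4) = (-1/268 + (⅐)*(-1 - 12)/12)*(1*6 - 4) = (-1/268 + (⅐)*(1/12)*(-13))*(6 - 4) = (-1/268 - 13/84)*2 = -223/1407*2 = -446/1407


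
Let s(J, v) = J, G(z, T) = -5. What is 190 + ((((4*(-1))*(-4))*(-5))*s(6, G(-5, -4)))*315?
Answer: -151010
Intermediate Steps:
190 + ((((4*(-1))*(-4))*(-5))*s(6, G(-5, -4)))*315 = 190 + ((((4*(-1))*(-4))*(-5))*6)*315 = 190 + ((-4*(-4)*(-5))*6)*315 = 190 + ((16*(-5))*6)*315 = 190 - 80*6*315 = 190 - 480*315 = 190 - 151200 = -151010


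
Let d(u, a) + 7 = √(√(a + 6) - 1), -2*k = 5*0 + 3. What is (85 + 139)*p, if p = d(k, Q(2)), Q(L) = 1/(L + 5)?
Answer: -1568 + 32*√(-49 + 7*√301) ≈ -1295.6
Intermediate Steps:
Q(L) = 1/(5 + L)
k = -3/2 (k = -(5*0 + 3)/2 = -(0 + 3)/2 = -½*3 = -3/2 ≈ -1.5000)
d(u, a) = -7 + √(-1 + √(6 + a)) (d(u, a) = -7 + √(√(a + 6) - 1) = -7 + √(√(6 + a) - 1) = -7 + √(-1 + √(6 + a)))
p = -7 + √(-1 + √301/7) (p = -7 + √(-1 + √(6 + 1/(5 + 2))) = -7 + √(-1 + √(6 + 1/7)) = -7 + √(-1 + √(6 + ⅐)) = -7 + √(-1 + √(43/7)) = -7 + √(-1 + √301/7) ≈ -5.7841)
(85 + 139)*p = (85 + 139)*(-7 + √(-49 + 7*√301)/7) = 224*(-7 + √(-49 + 7*√301)/7) = -1568 + 32*√(-49 + 7*√301)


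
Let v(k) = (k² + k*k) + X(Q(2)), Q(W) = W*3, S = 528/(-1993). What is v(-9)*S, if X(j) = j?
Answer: -88704/1993 ≈ -44.508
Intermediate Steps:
S = -528/1993 (S = 528*(-1/1993) = -528/1993 ≈ -0.26493)
Q(W) = 3*W
v(k) = 6 + 2*k² (v(k) = (k² + k*k) + 3*2 = (k² + k²) + 6 = 2*k² + 6 = 6 + 2*k²)
v(-9)*S = (6 + 2*(-9)²)*(-528/1993) = (6 + 2*81)*(-528/1993) = (6 + 162)*(-528/1993) = 168*(-528/1993) = -88704/1993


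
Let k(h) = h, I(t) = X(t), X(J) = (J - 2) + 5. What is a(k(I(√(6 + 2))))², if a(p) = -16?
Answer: 256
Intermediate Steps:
X(J) = 3 + J (X(J) = (-2 + J) + 5 = 3 + J)
I(t) = 3 + t
a(k(I(√(6 + 2))))² = (-16)² = 256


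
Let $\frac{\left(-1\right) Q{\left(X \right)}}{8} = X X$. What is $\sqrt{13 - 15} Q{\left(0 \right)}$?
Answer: $0$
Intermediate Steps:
$Q{\left(X \right)} = - 8 X^{2}$ ($Q{\left(X \right)} = - 8 X X = - 8 X^{2}$)
$\sqrt{13 - 15} Q{\left(0 \right)} = \sqrt{13 - 15} \left(- 8 \cdot 0^{2}\right) = \sqrt{-2} \left(\left(-8\right) 0\right) = i \sqrt{2} \cdot 0 = 0$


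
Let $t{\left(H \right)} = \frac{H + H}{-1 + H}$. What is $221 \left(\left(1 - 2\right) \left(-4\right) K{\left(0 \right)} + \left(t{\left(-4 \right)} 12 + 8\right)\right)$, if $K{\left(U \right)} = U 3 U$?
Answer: $\frac{30056}{5} \approx 6011.2$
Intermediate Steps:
$t{\left(H \right)} = \frac{2 H}{-1 + H}$
$K{\left(U \right)} = 3 U^{2}$ ($K{\left(U \right)} = 3 U U = 3 U^{2}$)
$221 \left(\left(1 - 2\right) \left(-4\right) K{\left(0 \right)} + \left(t{\left(-4 \right)} 12 + 8\right)\right) = 221 \left(\left(1 - 2\right) \left(-4\right) 3 \cdot 0^{2} + \left(2 \left(-4\right) \frac{1}{-1 - 4} \cdot 12 + 8\right)\right) = 221 \left(\left(-1\right) \left(-4\right) 3 \cdot 0 + \left(2 \left(-4\right) \frac{1}{-5} \cdot 12 + 8\right)\right) = 221 \left(4 \cdot 0 + \left(2 \left(-4\right) \left(- \frac{1}{5}\right) 12 + 8\right)\right) = 221 \left(0 + \left(\frac{8}{5} \cdot 12 + 8\right)\right) = 221 \left(0 + \left(\frac{96}{5} + 8\right)\right) = 221 \left(0 + \frac{136}{5}\right) = 221 \cdot \frac{136}{5} = \frac{30056}{5}$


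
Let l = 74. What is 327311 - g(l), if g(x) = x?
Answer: 327237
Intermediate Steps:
327311 - g(l) = 327311 - 1*74 = 327311 - 74 = 327237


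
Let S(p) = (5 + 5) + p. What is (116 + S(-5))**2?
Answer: 14641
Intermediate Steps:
S(p) = 10 + p
(116 + S(-5))**2 = (116 + (10 - 5))**2 = (116 + 5)**2 = 121**2 = 14641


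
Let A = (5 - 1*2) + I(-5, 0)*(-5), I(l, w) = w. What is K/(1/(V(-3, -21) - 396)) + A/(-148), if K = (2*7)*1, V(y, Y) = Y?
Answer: -864027/148 ≈ -5838.0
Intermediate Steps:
A = 3 (A = (5 - 1*2) + 0*(-5) = (5 - 2) + 0 = 3 + 0 = 3)
K = 14 (K = 14*1 = 14)
K/(1/(V(-3, -21) - 396)) + A/(-148) = 14/(1/(-21 - 396)) + 3/(-148) = 14/(1/(-417)) + 3*(-1/148) = 14/(-1/417) - 3/148 = 14*(-417) - 3/148 = -5838 - 3/148 = -864027/148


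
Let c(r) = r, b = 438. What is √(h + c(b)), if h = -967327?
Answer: I*√966889 ≈ 983.3*I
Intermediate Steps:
√(h + c(b)) = √(-967327 + 438) = √(-966889) = I*√966889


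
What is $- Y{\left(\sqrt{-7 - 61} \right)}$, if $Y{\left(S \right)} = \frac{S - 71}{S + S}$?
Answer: $- \frac{1}{2} - \frac{71 i \sqrt{17}}{68} \approx -0.5 - 4.305 i$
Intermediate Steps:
$Y{\left(S \right)} = \frac{-71 + S}{2 S}$
$- Y{\left(\sqrt{-7 - 61} \right)} = - \frac{-71 + \sqrt{-7 - 61}}{2 \sqrt{-7 - 61}} = - \frac{-71 + \sqrt{-68}}{2 \sqrt{-68}} = - \frac{-71 + 2 i \sqrt{17}}{2 \cdot 2 i \sqrt{17}} = - \frac{- \frac{i \sqrt{17}}{34} \left(-71 + 2 i \sqrt{17}\right)}{2} = - \frac{\left(-1\right) i \sqrt{17} \left(-71 + 2 i \sqrt{17}\right)}{68} = \frac{i \sqrt{17} \left(-71 + 2 i \sqrt{17}\right)}{68}$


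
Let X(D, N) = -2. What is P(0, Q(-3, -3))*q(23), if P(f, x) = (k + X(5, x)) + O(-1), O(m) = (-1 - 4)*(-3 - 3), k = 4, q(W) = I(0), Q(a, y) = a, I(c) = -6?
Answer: -192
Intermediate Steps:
q(W) = -6
O(m) = 30 (O(m) = -5*(-6) = 30)
P(f, x) = 32 (P(f, x) = (4 - 2) + 30 = 2 + 30 = 32)
P(0, Q(-3, -3))*q(23) = 32*(-6) = -192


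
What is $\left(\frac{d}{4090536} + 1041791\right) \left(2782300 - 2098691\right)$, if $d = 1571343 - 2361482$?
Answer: $\frac{2913187995313771733}{4090536} \approx 7.1218 \cdot 10^{11}$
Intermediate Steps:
$d = -790139$ ($d = 1571343 - 2361482 = -790139$)
$\left(\frac{d}{4090536} + 1041791\right) \left(2782300 - 2098691\right) = \left(- \frac{790139}{4090536} + 1041791\right) \left(2782300 - 2098691\right) = \left(\left(-790139\right) \frac{1}{4090536} + 1041791\right) 683609 = \left(- \frac{790139}{4090536} + 1041791\right) 683609 = \frac{4261482799837}{4090536} \cdot 683609 = \frac{2913187995313771733}{4090536}$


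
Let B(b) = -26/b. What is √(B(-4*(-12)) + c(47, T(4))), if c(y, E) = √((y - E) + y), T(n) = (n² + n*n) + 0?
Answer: √(-78 + 144*√62)/12 ≈ 2.7078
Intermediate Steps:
T(n) = 2*n² (T(n) = (n² + n²) + 0 = 2*n² + 0 = 2*n²)
c(y, E) = √(-E + 2*y)
√(B(-4*(-12)) + c(47, T(4))) = √(-26/((-4*(-12))) + √(-2*4² + 2*47)) = √(-26/48 + √(-2*16 + 94)) = √(-26*1/48 + √(-1*32 + 94)) = √(-13/24 + √(-32 + 94)) = √(-13/24 + √62)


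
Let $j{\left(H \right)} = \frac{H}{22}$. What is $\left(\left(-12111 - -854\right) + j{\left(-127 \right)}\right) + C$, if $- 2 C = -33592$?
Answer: $\frac{121731}{22} \approx 5533.2$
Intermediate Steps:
$C = 16796$ ($C = \left(- \frac{1}{2}\right) \left(-33592\right) = 16796$)
$j{\left(H \right)} = \frac{H}{22}$ ($j{\left(H \right)} = H \frac{1}{22} = \frac{H}{22}$)
$\left(\left(-12111 - -854\right) + j{\left(-127 \right)}\right) + C = \left(\left(-12111 - -854\right) + \frac{1}{22} \left(-127\right)\right) + 16796 = \left(\left(-12111 + 854\right) - \frac{127}{22}\right) + 16796 = \left(-11257 - \frac{127}{22}\right) + 16796 = - \frac{247781}{22} + 16796 = \frac{121731}{22}$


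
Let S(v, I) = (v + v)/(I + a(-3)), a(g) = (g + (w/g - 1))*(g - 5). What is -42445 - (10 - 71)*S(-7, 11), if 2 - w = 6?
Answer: -4119727/97 ≈ -42471.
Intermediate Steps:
w = -4 (w = 2 - 1*6 = 2 - 6 = -4)
a(g) = (-5 + g)*(-1 + g - 4/g) (a(g) = (g + (-4/g - 1))*(g - 5) = (g + (-1 - 4/g))*(-5 + g) = (-1 + g - 4/g)*(-5 + g) = (-5 + g)*(-1 + g - 4/g))
S(v, I) = 2*v/(64/3 + I) (S(v, I) = (v + v)/(I + (1 + (-3)² - 6*(-3) + 20/(-3))) = (2*v)/(I + (1 + 9 + 18 + 20*(-⅓))) = (2*v)/(I + (1 + 9 + 18 - 20/3)) = (2*v)/(I + 64/3) = (2*v)/(64/3 + I) = 2*v/(64/3 + I))
-42445 - (10 - 71)*S(-7, 11) = -42445 - (10 - 71)*6*(-7)/(64 + 3*11) = -42445 - (-61)*6*(-7)/(64 + 33) = -42445 - (-61)*6*(-7)/97 = -42445 - (-61)*6*(-7)*(1/97) = -42445 - (-61)*(-42)/97 = -42445 - 1*2562/97 = -42445 - 2562/97 = -4119727/97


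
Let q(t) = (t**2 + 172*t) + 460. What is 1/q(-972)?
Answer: 1/778060 ≈ 1.2852e-6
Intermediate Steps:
q(t) = 460 + t**2 + 172*t
1/q(-972) = 1/(460 + (-972)**2 + 172*(-972)) = 1/(460 + 944784 - 167184) = 1/778060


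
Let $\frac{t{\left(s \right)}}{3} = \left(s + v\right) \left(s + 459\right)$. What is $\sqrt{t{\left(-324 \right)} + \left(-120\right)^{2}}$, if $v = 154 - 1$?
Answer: $3 i \sqrt{6095} \approx 234.21 i$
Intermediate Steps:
$v = 153$
$t{\left(s \right)} = 3 \left(153 + s\right) \left(459 + s\right)$ ($t{\left(s \right)} = 3 \left(s + 153\right) \left(s + 459\right) = 3 \left(153 + s\right) \left(459 + s\right)$)
$\sqrt{t{\left(-324 \right)} + \left(-120\right)^{2}} = \sqrt{\left(210681 + 3 \left(-324\right)^{2} + 1836 \left(-324\right)\right) + \left(-120\right)^{2}} = \sqrt{\left(210681 + 3 \cdot 104976 - 594864\right) + 14400} = \sqrt{\left(210681 + 314928 - 594864\right) + 14400} = \sqrt{-69255 + 14400} = \sqrt{-54855} = 3 i \sqrt{6095}$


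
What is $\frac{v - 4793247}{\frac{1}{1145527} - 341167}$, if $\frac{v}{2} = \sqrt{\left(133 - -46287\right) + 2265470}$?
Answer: $\frac{610088206241}{43424001112} - \frac{1145527 \sqrt{2311890}}{195408005004} \approx 14.041$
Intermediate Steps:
$v = 2 \sqrt{2311890}$ ($v = 2 \sqrt{\left(133 - -46287\right) + 2265470} = 2 \sqrt{\left(133 + 46287\right) + 2265470} = 2 \sqrt{46420 + 2265470} = 2 \sqrt{2311890} \approx 3041.0$)
$\frac{v - 4793247}{\frac{1}{1145527} - 341167} = \frac{2 \sqrt{2311890} - 4793247}{\frac{1}{1145527} - 341167} = \frac{-4793247 + 2 \sqrt{2311890}}{\frac{1}{1145527} - 341167} = \frac{-4793247 + 2 \sqrt{2311890}}{- \frac{390816010008}{1145527}} = \left(-4793247 + 2 \sqrt{2311890}\right) \left(- \frac{1145527}{390816010008}\right) = \frac{610088206241}{43424001112} - \frac{1145527 \sqrt{2311890}}{195408005004}$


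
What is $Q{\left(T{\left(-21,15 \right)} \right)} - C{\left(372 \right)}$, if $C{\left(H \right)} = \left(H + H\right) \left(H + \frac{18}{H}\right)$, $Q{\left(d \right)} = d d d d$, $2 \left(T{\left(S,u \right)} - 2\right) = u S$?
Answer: $\frac{9350522977}{16} \approx 5.8441 \cdot 10^{8}$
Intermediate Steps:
$T{\left(S,u \right)} = 2 + \frac{S u}{2}$ ($T{\left(S,u \right)} = 2 + \frac{u S}{2} = 2 + \frac{S u}{2}$)
$Q{\left(d \right)} = d^{4}$ ($Q{\left(d \right)} = d^{2} d d = d^{3} d = d^{4}$)
$C{\left(H \right)} = 2 H \left(H + \frac{18}{H}\right)$
$Q{\left(T{\left(-21,15 \right)} \right)} - C{\left(372 \right)} = \left(2 + \frac{1}{2} \left(-21\right) 15\right)^{4} - \left(36 + 2 \cdot 372^{2}\right) = \left(2 - \frac{315}{2}\right)^{4} - \left(36 + 2 \cdot 138384\right) = \left(- \frac{311}{2}\right)^{4} - \left(36 + 276768\right) = \frac{9354951841}{16} - 276804 = \frac{9350522977}{16}$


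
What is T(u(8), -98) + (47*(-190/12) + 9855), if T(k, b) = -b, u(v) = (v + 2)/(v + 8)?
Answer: 55253/6 ≈ 9208.8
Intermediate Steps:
u(v) = (2 + v)/(8 + v)
T(u(8), -98) + (47*(-190/12) + 9855) = -1*(-98) + (47*(-190/12) + 9855) = 98 + (47*(-190*1/12) + 9855) = 98 + (47*(-95/6) + 9855) = 98 + (-4465/6 + 9855) = 98 + 54665/6 = 55253/6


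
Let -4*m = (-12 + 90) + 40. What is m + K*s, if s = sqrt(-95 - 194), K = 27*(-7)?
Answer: -59/2 - 3213*I ≈ -29.5 - 3213.0*I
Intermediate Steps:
K = -189
s = 17*I (s = sqrt(-289) = 17*I ≈ 17.0*I)
m = -59/2 (m = -((-12 + 90) + 40)/4 = -(78 + 40)/4 = -1/4*118 = -59/2 ≈ -29.500)
m + K*s = -59/2 - 3213*I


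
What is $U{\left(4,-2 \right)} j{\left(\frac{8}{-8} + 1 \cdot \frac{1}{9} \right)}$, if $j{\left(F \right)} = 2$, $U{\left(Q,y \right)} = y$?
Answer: $-4$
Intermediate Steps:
$U{\left(4,-2 \right)} j{\left(\frac{8}{-8} + 1 \cdot \frac{1}{9} \right)} = \left(-2\right) 2 = -4$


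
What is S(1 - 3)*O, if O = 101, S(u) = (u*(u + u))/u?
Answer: -404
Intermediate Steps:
S(u) = 2*u (S(u) = (u*(2*u))/u = (2*u²)/u = 2*u)
S(1 - 3)*O = (2*(1 - 3))*101 = (2*(-2))*101 = -4*101 = -404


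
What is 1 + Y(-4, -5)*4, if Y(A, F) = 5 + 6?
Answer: 45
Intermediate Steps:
Y(A, F) = 11
1 + Y(-4, -5)*4 = 1 + 11*4 = 1 + 44 = 45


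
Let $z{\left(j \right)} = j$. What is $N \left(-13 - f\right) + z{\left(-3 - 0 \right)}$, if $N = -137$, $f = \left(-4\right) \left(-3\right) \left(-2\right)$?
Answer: $-1510$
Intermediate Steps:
$f = -24$ ($f = 12 \left(-2\right) = -24$)
$N \left(-13 - f\right) + z{\left(-3 - 0 \right)} = - 137 \left(-13 - -24\right) - 3 = - 137 \left(-13 + 24\right) + \left(-3 + 0\right) = \left(-137\right) 11 - 3 = -1507 - 3 = -1510$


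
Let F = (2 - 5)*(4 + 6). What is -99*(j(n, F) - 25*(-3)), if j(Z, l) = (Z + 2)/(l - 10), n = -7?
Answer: -59499/8 ≈ -7437.4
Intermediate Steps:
F = -30 (F = -3*10 = -30)
j(Z, l) = (2 + Z)/(-10 + l)
-99*(j(n, F) - 25*(-3)) = -99*((2 - 7)/(-10 - 30) - 25*(-3)) = -99*(-5/(-40) - 1*(-75)) = -99*(-1/40*(-5) + 75) = -99*(1/8 + 75) = -99*601/8 = -59499/8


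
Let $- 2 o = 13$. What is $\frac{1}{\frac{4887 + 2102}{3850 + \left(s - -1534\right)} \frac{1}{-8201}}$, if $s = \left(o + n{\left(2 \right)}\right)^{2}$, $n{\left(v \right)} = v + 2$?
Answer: $- \frac{176821761}{27956} \approx -6325.0$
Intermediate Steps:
$o = - \frac{13}{2}$ ($o = \left(- \frac{1}{2}\right) 13 = - \frac{13}{2} \approx -6.5$)
$n{\left(v \right)} = 2 + v$
$s = \frac{25}{4}$ ($s = \left(- \frac{13}{2} + \left(2 + 2\right)\right)^{2} = \left(- \frac{13}{2} + 4\right)^{2} = \left(- \frac{5}{2}\right)^{2} = \frac{25}{4} \approx 6.25$)
$\frac{1}{\frac{4887 + 2102}{3850 + \left(s - -1534\right)} \frac{1}{-8201}} = \frac{1}{\frac{4887 + 2102}{3850 + \left(\frac{25}{4} - -1534\right)} \frac{1}{-8201}} = \frac{1}{\frac{6989}{3850 + \left(\frac{25}{4} + 1534\right)} \left(- \frac{1}{8201}\right)} = \frac{1}{\frac{6989}{3850 + \frac{6161}{4}} \left(- \frac{1}{8201}\right)} = \frac{1}{\frac{6989}{\frac{21561}{4}} \left(- \frac{1}{8201}\right)} = \frac{1}{6989 \cdot \frac{4}{21561} \left(- \frac{1}{8201}\right)} = \frac{1}{\frac{27956}{21561} \left(- \frac{1}{8201}\right)} = \frac{1}{- \frac{27956}{176821761}} = - \frac{176821761}{27956}$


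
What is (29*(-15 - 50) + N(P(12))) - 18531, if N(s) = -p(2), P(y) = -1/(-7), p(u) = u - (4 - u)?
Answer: -20416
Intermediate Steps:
p(u) = -4 + 2*u (p(u) = u + (-4 + u) = -4 + 2*u)
P(y) = ⅐ (P(y) = -1*(-⅐) = ⅐)
N(s) = 0 (N(s) = -(-4 + 2*2) = -(-4 + 4) = -1*0 = 0)
(29*(-15 - 50) + N(P(12))) - 18531 = (29*(-15 - 50) + 0) - 18531 = (29*(-65) + 0) - 18531 = (-1885 + 0) - 18531 = -1885 - 18531 = -20416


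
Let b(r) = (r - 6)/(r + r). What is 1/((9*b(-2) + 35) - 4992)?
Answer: -1/4939 ≈ -0.00020247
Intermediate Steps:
b(r) = (-6 + r)/(2*r) (b(r) = (-6 + r)/((2*r)) = (-6 + r)*(1/(2*r)) = (-6 + r)/(2*r))
1/((9*b(-2) + 35) - 4992) = 1/((9*((½)*(-6 - 2)/(-2)) + 35) - 4992) = 1/((9*((½)*(-½)*(-8)) + 35) - 4992) = 1/((9*2 + 35) - 4992) = 1/((18 + 35) - 4992) = 1/(53 - 4992) = 1/(-4939) = -1/4939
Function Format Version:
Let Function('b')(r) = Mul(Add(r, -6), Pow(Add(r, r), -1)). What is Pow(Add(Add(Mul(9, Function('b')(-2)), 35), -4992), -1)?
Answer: Rational(-1, 4939) ≈ -0.00020247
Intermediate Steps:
Function('b')(r) = Mul(Rational(1, 2), Pow(r, -1), Add(-6, r)) (Function('b')(r) = Mul(Add(-6, r), Pow(Mul(2, r), -1)) = Mul(Add(-6, r), Mul(Rational(1, 2), Pow(r, -1))) = Mul(Rational(1, 2), Pow(r, -1), Add(-6, r)))
Pow(Add(Add(Mul(9, Function('b')(-2)), 35), -4992), -1) = Pow(Add(Add(Mul(9, Mul(Rational(1, 2), Pow(-2, -1), Add(-6, -2))), 35), -4992), -1) = Pow(Add(Add(Mul(9, Mul(Rational(1, 2), Rational(-1, 2), -8)), 35), -4992), -1) = Pow(Add(Add(Mul(9, 2), 35), -4992), -1) = Pow(Add(Add(18, 35), -4992), -1) = Pow(Add(53, -4992), -1) = Pow(-4939, -1) = Rational(-1, 4939)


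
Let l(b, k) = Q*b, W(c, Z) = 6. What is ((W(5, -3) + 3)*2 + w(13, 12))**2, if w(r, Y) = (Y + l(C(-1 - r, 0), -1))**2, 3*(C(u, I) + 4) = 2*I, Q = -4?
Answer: 643204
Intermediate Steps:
C(u, I) = -4 + 2*I/3 (C(u, I) = -4 + (2*I)/3 = -4 + 2*I/3)
l(b, k) = -4*b
w(r, Y) = (16 + Y)**2 (w(r, Y) = (Y - 4*(-4 + (2/3)*0))**2 = (Y - 4*(-4 + 0))**2 = (Y - 4*(-4))**2 = (Y + 16)**2 = (16 + Y)**2)
((W(5, -3) + 3)*2 + w(13, 12))**2 = ((6 + 3)*2 + (16 + 12)**2)**2 = (9*2 + 28**2)**2 = (18 + 784)**2 = 802**2 = 643204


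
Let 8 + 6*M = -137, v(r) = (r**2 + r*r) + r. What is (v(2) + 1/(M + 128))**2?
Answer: 38887696/388129 ≈ 100.19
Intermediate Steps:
v(r) = r + 2*r**2 (v(r) = (r**2 + r**2) + r = 2*r**2 + r = r + 2*r**2)
M = -145/6 (M = -4/3 + (1/6)*(-137) = -4/3 - 137/6 = -145/6 ≈ -24.167)
(v(2) + 1/(M + 128))**2 = (2*(1 + 2*2) + 1/(-145/6 + 128))**2 = (2*(1 + 4) + 1/(623/6))**2 = (2*5 + 6/623)**2 = (10 + 6/623)**2 = (6236/623)**2 = 38887696/388129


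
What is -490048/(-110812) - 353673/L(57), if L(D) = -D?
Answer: 251404777/40489 ≈ 6209.2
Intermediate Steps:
-490048/(-110812) - 353673/L(57) = -490048/(-110812) - 353673/((-1*57)) = -490048*(-1/110812) - 353673/(-57) = 9424/2131 - 353673*(-1/57) = 9424/2131 + 117891/19 = 251404777/40489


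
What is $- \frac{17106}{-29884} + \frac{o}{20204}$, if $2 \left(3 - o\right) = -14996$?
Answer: $\frac{142442377}{150944084} \approx 0.94368$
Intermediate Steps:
$o = 7501$ ($o = 3 - -7498 = 3 + 7498 = 7501$)
$- \frac{17106}{-29884} + \frac{o}{20204} = - \frac{17106}{-29884} + \frac{7501}{20204} = \left(-17106\right) \left(- \frac{1}{29884}\right) + 7501 \cdot \frac{1}{20204} = \frac{8553}{14942} + \frac{7501}{20204} = \frac{142442377}{150944084}$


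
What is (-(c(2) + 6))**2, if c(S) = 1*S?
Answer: 64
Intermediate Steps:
c(S) = S
(-(c(2) + 6))**2 = (-(2 + 6))**2 = (-1*8)**2 = (-8)**2 = 64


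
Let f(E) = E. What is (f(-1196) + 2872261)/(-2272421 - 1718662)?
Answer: -2871065/3991083 ≈ -0.71937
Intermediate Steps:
(f(-1196) + 2872261)/(-2272421 - 1718662) = (-1196 + 2872261)/(-2272421 - 1718662) = 2871065/(-3991083) = 2871065*(-1/3991083) = -2871065/3991083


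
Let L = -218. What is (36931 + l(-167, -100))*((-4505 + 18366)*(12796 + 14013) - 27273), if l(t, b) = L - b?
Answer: 13678690196388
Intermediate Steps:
l(t, b) = -218 - b
(36931 + l(-167, -100))*((-4505 + 18366)*(12796 + 14013) - 27273) = (36931 + (-218 - 1*(-100)))*((-4505 + 18366)*(12796 + 14013) - 27273) = (36931 + (-218 + 100))*(13861*26809 - 27273) = (36931 - 118)*(371599549 - 27273) = 36813*371572276 = 13678690196388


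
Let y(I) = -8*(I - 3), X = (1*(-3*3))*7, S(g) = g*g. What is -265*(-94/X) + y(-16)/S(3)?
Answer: -23846/63 ≈ -378.51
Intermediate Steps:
S(g) = g**2
X = -63 (X = (1*(-9))*7 = -9*7 = -63)
y(I) = 24 - 8*I (y(I) = -8*(-3 + I) = 24 - 8*I)
-265*(-94/X) + y(-16)/S(3) = -265/((-63/(-94))) + (24 - 8*(-16))/(3**2) = -265/((-63*(-1/94))) + (24 + 128)/9 = -265/63/94 + 152*(1/9) = -265*94/63 + 152/9 = -24910/63 + 152/9 = -23846/63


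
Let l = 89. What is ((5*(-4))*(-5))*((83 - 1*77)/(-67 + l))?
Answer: 300/11 ≈ 27.273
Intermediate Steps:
((5*(-4))*(-5))*((83 - 1*77)/(-67 + l)) = ((5*(-4))*(-5))*((83 - 1*77)/(-67 + 89)) = (-20*(-5))*((83 - 77)/22) = 100*(6*(1/22)) = 100*(3/11) = 300/11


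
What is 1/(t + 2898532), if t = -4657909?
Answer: -1/1759377 ≈ -5.6838e-7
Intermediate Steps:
1/(t + 2898532) = 1/(-4657909 + 2898532) = 1/(-1759377) = -1/1759377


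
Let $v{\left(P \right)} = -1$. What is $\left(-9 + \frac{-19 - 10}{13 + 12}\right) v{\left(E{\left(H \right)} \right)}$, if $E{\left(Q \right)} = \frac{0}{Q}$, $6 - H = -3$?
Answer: $\frac{254}{25} \approx 10.16$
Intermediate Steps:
$H = 9$ ($H = 6 - -3 = 6 + 3 = 9$)
$E{\left(Q \right)} = 0$
$\left(-9 + \frac{-19 - 10}{13 + 12}\right) v{\left(E{\left(H \right)} \right)} = \left(-9 + \frac{-19 - 10}{13 + 12}\right) \left(-1\right) = \left(-9 - \frac{29}{25}\right) \left(-1\right) = \left(- \frac{254}{25}\right) \left(-1\right) = \frac{254}{25}$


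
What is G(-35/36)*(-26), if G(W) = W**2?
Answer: -15925/648 ≈ -24.576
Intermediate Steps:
G(-35/36)*(-26) = (-35/36)**2*(-26) = (1225/1296)*(-26) = -15925/648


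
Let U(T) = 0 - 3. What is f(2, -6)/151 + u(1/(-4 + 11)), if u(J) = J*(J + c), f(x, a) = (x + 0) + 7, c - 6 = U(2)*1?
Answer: 3763/7399 ≈ 0.50858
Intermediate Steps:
U(T) = -3
c = 3 (c = 6 - 3*1 = 6 - 3 = 3)
f(x, a) = 7 + x (f(x, a) = x + 7 = 7 + x)
u(J) = J*(3 + J) (u(J) = J*(J + 3) = J*(3 + J))
f(2, -6)/151 + u(1/(-4 + 11)) = (7 + 2)/151 + (3 + 1/(-4 + 11))/(-4 + 11) = 9*(1/151) + (3 + 1/7)/7 = 9/151 + (3 + ⅐)/7 = 9/151 + (⅐)*(22/7) = 9/151 + 22/49 = 3763/7399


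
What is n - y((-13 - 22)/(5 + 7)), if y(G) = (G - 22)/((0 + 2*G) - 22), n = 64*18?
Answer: 384469/334 ≈ 1151.1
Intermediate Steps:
n = 1152
y(G) = (-22 + G)/(-22 + 2*G) (y(G) = (-22 + G)/(2*G - 22) = (-22 + G)/(-22 + 2*G))
n - y((-13 - 22)/(5 + 7)) = 1152 - (-22 + (-13 - 22)/(5 + 7))/(2*(-11 + (-13 - 22)/(5 + 7))) = 1152 - (-22 - 35/12)/(2*(-11 - 35/12)) = 1152 - (-299)/(2*(-167/12)*12) = 1152 - (-12)*(-299)/(2*167*12) = 1152 - 1*299/334 = 1152 - 299/334 = 384469/334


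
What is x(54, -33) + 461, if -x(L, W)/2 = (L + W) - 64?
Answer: 547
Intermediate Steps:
x(L, W) = 128 - 2*L - 2*W (x(L, W) = -2*((L + W) - 64) = -2*(-64 + L + W) = 128 - 2*L - 2*W)
x(54, -33) + 461 = (128 - 2*54 - 2*(-33)) + 461 = (128 - 108 + 66) + 461 = 86 + 461 = 547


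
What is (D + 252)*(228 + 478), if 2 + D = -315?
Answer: -45890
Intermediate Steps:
D = -317 (D = -2 - 315 = -317)
(D + 252)*(228 + 478) = (-317 + 252)*(228 + 478) = -65*706 = -45890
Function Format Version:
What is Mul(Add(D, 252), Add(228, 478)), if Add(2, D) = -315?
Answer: -45890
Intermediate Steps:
D = -317 (D = Add(-2, -315) = -317)
Mul(Add(D, 252), Add(228, 478)) = Mul(Add(-317, 252), Add(228, 478)) = Mul(-65, 706) = -45890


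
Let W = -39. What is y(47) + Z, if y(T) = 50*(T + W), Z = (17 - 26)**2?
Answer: 481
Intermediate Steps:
Z = 81 (Z = (-9)**2 = 81)
y(T) = -1950 + 50*T (y(T) = 50*(T - 39) = 50*(-39 + T) = -1950 + 50*T)
y(47) + Z = (-1950 + 50*47) + 81 = (-1950 + 2350) + 81 = 400 + 81 = 481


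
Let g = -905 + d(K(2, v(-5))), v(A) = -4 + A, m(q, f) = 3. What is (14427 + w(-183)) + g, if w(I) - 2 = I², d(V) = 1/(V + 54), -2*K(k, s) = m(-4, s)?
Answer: 4936367/105 ≈ 47013.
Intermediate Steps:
K(k, s) = -3/2 (K(k, s) = -½*3 = -3/2)
d(V) = 1/(54 + V)
w(I) = 2 + I²
g = -95023/105 (g = -905 + 1/(54 - 3/2) = -905 + 1/(105/2) = -905 + 2/105 = -95023/105 ≈ -904.98)
(14427 + w(-183)) + g = (14427 + (2 + (-183)²)) - 95023/105 = (14427 + (2 + 33489)) - 95023/105 = (14427 + 33491) - 95023/105 = 47918 - 95023/105 = 4936367/105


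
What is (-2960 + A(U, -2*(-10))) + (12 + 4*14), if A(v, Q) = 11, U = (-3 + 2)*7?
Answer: -2881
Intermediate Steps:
U = -7 (U = -1*7 = -7)
(-2960 + A(U, -2*(-10))) + (12 + 4*14) = (-2960 + 11) + (12 + 4*14) = -2949 + (12 + 56) = -2949 + 68 = -2881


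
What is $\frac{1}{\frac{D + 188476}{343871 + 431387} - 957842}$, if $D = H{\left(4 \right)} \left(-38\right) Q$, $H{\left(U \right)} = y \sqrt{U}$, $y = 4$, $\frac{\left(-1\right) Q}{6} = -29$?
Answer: $- \frac{387629}{371287268828} \approx -1.044 \cdot 10^{-6}$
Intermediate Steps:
$Q = 174$ ($Q = \left(-6\right) \left(-29\right) = 174$)
$H{\left(U \right)} = 4 \sqrt{U}$
$D = -52896$ ($D = 4 \sqrt{4} \left(-38\right) 174 = 4 \cdot 2 \left(-38\right) 174 = 8 \left(-38\right) 174 = \left(-304\right) 174 = -52896$)
$\frac{1}{\frac{D + 188476}{343871 + 431387} - 957842} = \frac{1}{\frac{-52896 + 188476}{343871 + 431387} - 957842} = \frac{1}{\frac{135580}{775258} - 957842} = \frac{1}{135580 \cdot \frac{1}{775258} - 957842} = \frac{1}{\frac{67790}{387629} - 957842} = \frac{1}{- \frac{371287268828}{387629}} = - \frac{387629}{371287268828}$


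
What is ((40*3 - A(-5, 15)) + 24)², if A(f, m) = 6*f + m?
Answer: 25281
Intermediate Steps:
A(f, m) = m + 6*f
((40*3 - A(-5, 15)) + 24)² = ((40*3 - (15 + 6*(-5))) + 24)² = ((120 - (15 - 30)) + 24)² = ((120 - 1*(-15)) + 24)² = ((120 + 15) + 24)² = (135 + 24)² = 159² = 25281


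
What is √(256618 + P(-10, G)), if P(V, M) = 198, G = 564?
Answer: 4*√16051 ≈ 506.77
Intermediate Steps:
√(256618 + P(-10, G)) = √(256618 + 198) = √256816 = 4*√16051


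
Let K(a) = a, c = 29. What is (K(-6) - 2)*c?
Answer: -232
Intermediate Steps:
(K(-6) - 2)*c = (-6 - 2)*29 = -8*29 = -232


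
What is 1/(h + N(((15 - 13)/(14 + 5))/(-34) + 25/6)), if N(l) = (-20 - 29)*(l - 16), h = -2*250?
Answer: 1938/155011 ≈ 0.012502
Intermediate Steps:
h = -500
N(l) = 784 - 49*l (N(l) = -49*(-16 + l) = 784 - 49*l)
1/(h + N(((15 - 13)/(14 + 5))/(-34) + 25/6)) = 1/(-500 + (784 - 49*(((15 - 13)/(14 + 5))/(-34) + 25/6))) = 1/(-500 + (784 - 49*((2/19)*(-1/34) + 25*(⅙)))) = 1/(-500 + (784 - 49*((2*(1/19))*(-1/34) + 25/6))) = 1/(-500 + (784 - 49*((2/19)*(-1/34) + 25/6))) = 1/(-500 + (784 - 49*(-1/323 + 25/6))) = 1/(-500 + (784 - 49*8069/1938)) = 1/(-500 + (784 - 395381/1938)) = 1/(-500 + 1124011/1938) = 1/(155011/1938) = 1938/155011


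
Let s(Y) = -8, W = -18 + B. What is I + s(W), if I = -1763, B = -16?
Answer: -1771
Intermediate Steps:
W = -34 (W = -18 - 16 = -34)
I + s(W) = -1763 - 8 = -1771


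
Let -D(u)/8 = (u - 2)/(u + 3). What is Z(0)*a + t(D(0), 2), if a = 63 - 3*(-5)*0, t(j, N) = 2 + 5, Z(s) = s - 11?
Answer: -686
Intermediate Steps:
Z(s) = -11 + s
D(u) = -8*(-2 + u)/(3 + u) (D(u) = -8*(u - 2)/(u + 3) = -8*(-2 + u)/(3 + u))
t(j, N) = 7
a = 63 (a = 63 + 15*0 = 63 + 0 = 63)
Z(0)*a + t(D(0), 2) = (-11 + 0)*63 + 7 = -11*63 + 7 = -693 + 7 = -686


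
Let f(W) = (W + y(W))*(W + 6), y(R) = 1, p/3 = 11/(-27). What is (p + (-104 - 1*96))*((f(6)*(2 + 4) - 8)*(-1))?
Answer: 898256/9 ≈ 99806.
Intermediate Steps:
p = -11/9 (p = 3*(11/(-27)) = 3*(11*(-1/27)) = 3*(-11/27) = -11/9 ≈ -1.2222)
f(W) = (1 + W)*(6 + W) (f(W) = (W + 1)*(W + 6) = (1 + W)*(6 + W))
(p + (-104 - 1*96))*((f(6)*(2 + 4) - 8)*(-1)) = (-11/9 + (-104 - 1*96))*(((6 + 6² + 7*6)*(2 + 4) - 8)*(-1)) = (-11/9 + (-104 - 96))*(((6 + 36 + 42)*6 - 8)*(-1)) = (-11/9 - 200)*((84*6 - 8)*(-1)) = -1811*(504 - 8)*(-1)/9 = -898256*(-1)/9 = -1811/9*(-496) = 898256/9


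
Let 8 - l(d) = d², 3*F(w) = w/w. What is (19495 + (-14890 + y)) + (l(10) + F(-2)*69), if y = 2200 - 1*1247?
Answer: 5489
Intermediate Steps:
F(w) = ⅓ (F(w) = (w/w)/3 = (⅓)*1 = ⅓)
l(d) = 8 - d²
y = 953 (y = 2200 - 1247 = 953)
(19495 + (-14890 + y)) + (l(10) + F(-2)*69) = (19495 + (-14890 + 953)) + ((8 - 1*10²) + (⅓)*69) = (19495 - 13937) + ((8 - 1*100) + 23) = 5558 + ((8 - 100) + 23) = 5558 + (-92 + 23) = 5558 - 69 = 5489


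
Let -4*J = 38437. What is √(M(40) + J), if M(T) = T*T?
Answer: I*√32037/2 ≈ 89.494*I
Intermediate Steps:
J = -38437/4 (J = -¼*38437 = -38437/4 ≈ -9609.3)
M(T) = T²
√(M(40) + J) = √(40² - 38437/4) = √(1600 - 38437/4) = √(-32037/4) = I*√32037/2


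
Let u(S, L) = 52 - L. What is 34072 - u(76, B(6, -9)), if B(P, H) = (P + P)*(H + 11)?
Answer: 34044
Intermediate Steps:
B(P, H) = 2*P*(11 + H) (B(P, H) = (2*P)*(11 + H) = 2*P*(11 + H))
34072 - u(76, B(6, -9)) = 34072 - (52 - 2*6*(11 - 9)) = 34072 - (52 - 2*6*2) = 34072 - (52 - 1*24) = 34072 - (52 - 24) = 34072 - 1*28 = 34072 - 28 = 34044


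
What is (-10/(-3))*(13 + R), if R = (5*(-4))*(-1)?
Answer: 110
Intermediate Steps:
R = 20 (R = -20*(-1) = 20)
(-10/(-3))*(13 + R) = (-10/(-3))*(13 + 20) = -10*(-⅓)*33 = (10/3)*33 = 110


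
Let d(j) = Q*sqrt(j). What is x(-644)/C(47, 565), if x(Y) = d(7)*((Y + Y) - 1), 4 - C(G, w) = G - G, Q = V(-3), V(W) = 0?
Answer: 0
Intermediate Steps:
Q = 0
d(j) = 0 (d(j) = 0*sqrt(j) = 0)
C(G, w) = 4 (C(G, w) = 4 - (G - G) = 4 - 1*0 = 4 + 0 = 4)
x(Y) = 0 (x(Y) = 0*((Y + Y) - 1) = 0*(2*Y - 1) = 0*(-1 + 2*Y) = 0)
x(-644)/C(47, 565) = 0/4 = 0*(1/4) = 0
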